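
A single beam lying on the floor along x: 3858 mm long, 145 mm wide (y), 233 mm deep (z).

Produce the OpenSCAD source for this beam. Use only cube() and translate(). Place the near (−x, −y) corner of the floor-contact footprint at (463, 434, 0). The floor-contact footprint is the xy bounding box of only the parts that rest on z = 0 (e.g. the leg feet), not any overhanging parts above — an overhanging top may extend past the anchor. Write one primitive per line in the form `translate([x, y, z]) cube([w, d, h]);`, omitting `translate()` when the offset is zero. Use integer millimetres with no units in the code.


translate([463, 434, 0]) cube([3858, 145, 233]);


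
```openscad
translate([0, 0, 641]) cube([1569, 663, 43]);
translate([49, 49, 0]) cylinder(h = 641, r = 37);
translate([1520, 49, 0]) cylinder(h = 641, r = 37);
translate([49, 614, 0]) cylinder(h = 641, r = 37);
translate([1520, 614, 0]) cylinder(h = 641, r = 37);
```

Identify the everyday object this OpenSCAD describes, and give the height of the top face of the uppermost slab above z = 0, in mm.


A table. The table height is 684 mm.

A 1569×663×43 slab sits at z = 641 on four Ø74 mm round legs — a table. The top surface is at 641 + 43 = 684 mm.


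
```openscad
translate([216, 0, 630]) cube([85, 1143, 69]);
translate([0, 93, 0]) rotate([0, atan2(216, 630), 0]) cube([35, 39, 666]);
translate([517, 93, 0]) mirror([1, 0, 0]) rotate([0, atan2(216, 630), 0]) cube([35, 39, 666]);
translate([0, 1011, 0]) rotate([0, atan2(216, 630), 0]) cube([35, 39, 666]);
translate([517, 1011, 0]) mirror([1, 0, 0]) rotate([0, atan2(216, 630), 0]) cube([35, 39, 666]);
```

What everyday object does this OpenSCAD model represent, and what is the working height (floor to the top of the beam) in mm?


A sawhorse. The overall height is 699 mm.

A beam across two mirrored pairs of raked legs — a sawhorse. The beam's underside is at z = 630 (matching the legs' vertical rise in atan2(216, 630)) and the beam is 69 mm tall, so its top is at 630 + 69 = 699 mm. The raked legs top out at the beam's underside, so that is the highest point.


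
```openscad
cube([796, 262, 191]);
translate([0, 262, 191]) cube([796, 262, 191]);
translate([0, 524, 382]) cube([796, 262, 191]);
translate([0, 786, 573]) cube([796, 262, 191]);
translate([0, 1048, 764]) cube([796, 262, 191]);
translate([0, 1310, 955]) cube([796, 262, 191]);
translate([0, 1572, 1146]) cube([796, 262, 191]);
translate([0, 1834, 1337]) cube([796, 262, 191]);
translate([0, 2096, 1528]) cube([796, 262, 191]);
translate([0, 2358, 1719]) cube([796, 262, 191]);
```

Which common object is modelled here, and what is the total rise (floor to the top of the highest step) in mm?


A staircase. The total rise is 1910 mm.

10 identical blocks, each offset up and back from the previous — a staircase. Each step is 191 mm tall and there are 10 of them, so the total rise is 10 × 191 = 1910 mm.


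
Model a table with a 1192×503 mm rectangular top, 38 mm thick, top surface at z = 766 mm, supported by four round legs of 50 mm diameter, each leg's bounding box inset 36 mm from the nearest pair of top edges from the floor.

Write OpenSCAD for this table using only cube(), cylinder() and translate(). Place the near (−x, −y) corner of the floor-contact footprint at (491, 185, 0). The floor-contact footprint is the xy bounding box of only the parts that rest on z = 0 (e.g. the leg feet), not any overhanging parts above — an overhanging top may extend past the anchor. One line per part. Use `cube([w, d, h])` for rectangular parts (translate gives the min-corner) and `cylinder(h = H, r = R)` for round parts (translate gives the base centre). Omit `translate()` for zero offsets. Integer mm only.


translate([455, 149, 728]) cube([1192, 503, 38]);
translate([516, 210, 0]) cylinder(h = 728, r = 25);
translate([1586, 210, 0]) cylinder(h = 728, r = 25);
translate([516, 591, 0]) cylinder(h = 728, r = 25);
translate([1586, 591, 0]) cylinder(h = 728, r = 25);


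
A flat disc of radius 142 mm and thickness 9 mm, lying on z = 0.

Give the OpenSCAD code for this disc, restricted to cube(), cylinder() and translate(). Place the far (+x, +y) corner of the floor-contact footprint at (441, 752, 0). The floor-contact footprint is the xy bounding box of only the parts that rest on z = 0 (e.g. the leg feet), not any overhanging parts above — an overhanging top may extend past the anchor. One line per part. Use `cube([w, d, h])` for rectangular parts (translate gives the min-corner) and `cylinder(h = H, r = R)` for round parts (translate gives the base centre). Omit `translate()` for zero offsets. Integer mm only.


translate([299, 610, 0]) cylinder(h = 9, r = 142);


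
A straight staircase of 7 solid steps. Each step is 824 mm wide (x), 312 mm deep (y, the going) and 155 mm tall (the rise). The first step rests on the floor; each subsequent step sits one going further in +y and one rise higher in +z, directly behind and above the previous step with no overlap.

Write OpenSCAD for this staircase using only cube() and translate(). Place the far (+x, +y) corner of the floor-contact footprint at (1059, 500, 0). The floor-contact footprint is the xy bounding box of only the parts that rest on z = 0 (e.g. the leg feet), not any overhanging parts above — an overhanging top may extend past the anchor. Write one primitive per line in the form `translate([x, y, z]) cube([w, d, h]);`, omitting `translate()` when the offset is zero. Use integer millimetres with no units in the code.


translate([235, 188, 0]) cube([824, 312, 155]);
translate([235, 500, 155]) cube([824, 312, 155]);
translate([235, 812, 310]) cube([824, 312, 155]);
translate([235, 1124, 465]) cube([824, 312, 155]);
translate([235, 1436, 620]) cube([824, 312, 155]);
translate([235, 1748, 775]) cube([824, 312, 155]);
translate([235, 2060, 930]) cube([824, 312, 155]);


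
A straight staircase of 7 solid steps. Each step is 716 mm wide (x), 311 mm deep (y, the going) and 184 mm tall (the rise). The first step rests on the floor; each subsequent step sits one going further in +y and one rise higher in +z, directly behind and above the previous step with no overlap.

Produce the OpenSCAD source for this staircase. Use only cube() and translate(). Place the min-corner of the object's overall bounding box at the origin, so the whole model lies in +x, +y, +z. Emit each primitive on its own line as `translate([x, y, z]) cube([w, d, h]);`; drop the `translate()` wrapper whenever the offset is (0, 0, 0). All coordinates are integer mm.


cube([716, 311, 184]);
translate([0, 311, 184]) cube([716, 311, 184]);
translate([0, 622, 368]) cube([716, 311, 184]);
translate([0, 933, 552]) cube([716, 311, 184]);
translate([0, 1244, 736]) cube([716, 311, 184]);
translate([0, 1555, 920]) cube([716, 311, 184]);
translate([0, 1866, 1104]) cube([716, 311, 184]);


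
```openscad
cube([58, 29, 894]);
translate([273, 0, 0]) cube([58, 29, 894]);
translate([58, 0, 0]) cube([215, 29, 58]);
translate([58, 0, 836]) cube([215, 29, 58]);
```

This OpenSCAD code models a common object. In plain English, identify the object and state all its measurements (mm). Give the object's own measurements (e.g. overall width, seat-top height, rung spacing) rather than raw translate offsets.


A rectangular picture frame lying in the x–z plane (depth along y). The opening is 215 mm wide (x) by 778 mm tall (z), surrounded by a border 58 mm wide on all four sides. The frame is 29 mm deep and is made of two full-height vertical stiles with two horizontal rails fitted between them.


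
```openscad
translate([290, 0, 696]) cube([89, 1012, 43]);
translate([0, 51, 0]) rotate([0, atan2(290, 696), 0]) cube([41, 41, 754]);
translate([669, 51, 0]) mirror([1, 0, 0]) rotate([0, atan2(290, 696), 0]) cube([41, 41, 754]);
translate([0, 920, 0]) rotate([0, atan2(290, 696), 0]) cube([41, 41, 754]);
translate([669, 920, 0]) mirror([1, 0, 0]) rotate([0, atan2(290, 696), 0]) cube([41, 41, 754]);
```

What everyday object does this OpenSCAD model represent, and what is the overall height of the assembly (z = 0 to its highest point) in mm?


A sawhorse. The overall height is 739 mm.

A beam across two mirrored pairs of raked legs — a sawhorse. The beam's underside is at z = 696 (matching the legs' vertical rise in atan2(290, 696)) and the beam is 43 mm tall, so its top is at 696 + 43 = 739 mm. The raked legs top out at the beam's underside, so that is the highest point.


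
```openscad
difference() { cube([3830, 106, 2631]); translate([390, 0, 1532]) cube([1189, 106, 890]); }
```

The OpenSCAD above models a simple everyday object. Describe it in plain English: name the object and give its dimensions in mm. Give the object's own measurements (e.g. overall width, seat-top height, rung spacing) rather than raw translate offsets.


A wall 3830 mm long (x), 106 mm thick (y), 2631 mm tall, with a rectangular window opening cut through it. The opening is 1189 mm wide and 890 mm tall; its sill is at z = 1532 mm and its near (−x) edge is 390 mm from the wall's −x end. The opening passes through the full wall thickness.


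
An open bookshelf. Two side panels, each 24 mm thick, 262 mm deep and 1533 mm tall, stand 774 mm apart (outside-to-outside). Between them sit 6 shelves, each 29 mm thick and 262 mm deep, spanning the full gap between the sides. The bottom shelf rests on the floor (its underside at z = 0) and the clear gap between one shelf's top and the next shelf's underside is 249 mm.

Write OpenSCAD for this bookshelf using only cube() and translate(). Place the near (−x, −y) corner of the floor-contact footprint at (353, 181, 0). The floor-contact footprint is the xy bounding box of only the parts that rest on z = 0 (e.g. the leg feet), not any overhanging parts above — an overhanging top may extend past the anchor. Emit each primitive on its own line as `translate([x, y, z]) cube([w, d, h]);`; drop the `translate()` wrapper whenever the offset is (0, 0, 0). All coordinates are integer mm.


translate([353, 181, 0]) cube([24, 262, 1533]);
translate([1103, 181, 0]) cube([24, 262, 1533]);
translate([377, 181, 0]) cube([726, 262, 29]);
translate([377, 181, 278]) cube([726, 262, 29]);
translate([377, 181, 556]) cube([726, 262, 29]);
translate([377, 181, 834]) cube([726, 262, 29]);
translate([377, 181, 1112]) cube([726, 262, 29]);
translate([377, 181, 1390]) cube([726, 262, 29]);


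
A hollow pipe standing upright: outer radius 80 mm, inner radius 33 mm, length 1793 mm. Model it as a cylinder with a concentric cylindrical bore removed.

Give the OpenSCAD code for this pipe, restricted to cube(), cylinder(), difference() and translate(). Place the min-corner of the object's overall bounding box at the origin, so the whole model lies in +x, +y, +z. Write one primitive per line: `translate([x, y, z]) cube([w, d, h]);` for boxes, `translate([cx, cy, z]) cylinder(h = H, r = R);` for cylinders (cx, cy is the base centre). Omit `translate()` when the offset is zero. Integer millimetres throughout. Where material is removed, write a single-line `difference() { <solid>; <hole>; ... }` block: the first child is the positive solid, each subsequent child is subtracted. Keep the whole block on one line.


difference() { translate([80, 80, 0]) cylinder(h = 1793, r = 80); translate([80, 80, 0]) cylinder(h = 1793, r = 33); }


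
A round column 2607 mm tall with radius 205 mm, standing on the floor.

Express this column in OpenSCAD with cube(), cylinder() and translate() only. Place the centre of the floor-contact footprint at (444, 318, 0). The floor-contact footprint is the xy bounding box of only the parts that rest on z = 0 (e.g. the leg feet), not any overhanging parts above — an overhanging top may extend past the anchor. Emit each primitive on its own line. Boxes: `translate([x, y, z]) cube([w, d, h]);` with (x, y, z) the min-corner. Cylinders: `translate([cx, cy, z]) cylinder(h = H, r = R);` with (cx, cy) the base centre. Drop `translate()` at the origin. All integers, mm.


translate([444, 318, 0]) cylinder(h = 2607, r = 205);


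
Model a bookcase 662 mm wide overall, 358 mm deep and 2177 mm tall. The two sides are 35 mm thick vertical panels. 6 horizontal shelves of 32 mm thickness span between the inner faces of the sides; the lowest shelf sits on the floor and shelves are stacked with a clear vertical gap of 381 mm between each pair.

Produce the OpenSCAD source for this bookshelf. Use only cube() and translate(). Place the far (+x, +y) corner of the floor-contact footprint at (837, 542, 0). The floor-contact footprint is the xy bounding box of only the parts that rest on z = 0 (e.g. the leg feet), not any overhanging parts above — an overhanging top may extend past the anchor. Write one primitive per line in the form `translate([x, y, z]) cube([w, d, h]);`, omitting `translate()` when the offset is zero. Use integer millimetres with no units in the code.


translate([175, 184, 0]) cube([35, 358, 2177]);
translate([802, 184, 0]) cube([35, 358, 2177]);
translate([210, 184, 0]) cube([592, 358, 32]);
translate([210, 184, 413]) cube([592, 358, 32]);
translate([210, 184, 826]) cube([592, 358, 32]);
translate([210, 184, 1239]) cube([592, 358, 32]);
translate([210, 184, 1652]) cube([592, 358, 32]);
translate([210, 184, 2065]) cube([592, 358, 32]);


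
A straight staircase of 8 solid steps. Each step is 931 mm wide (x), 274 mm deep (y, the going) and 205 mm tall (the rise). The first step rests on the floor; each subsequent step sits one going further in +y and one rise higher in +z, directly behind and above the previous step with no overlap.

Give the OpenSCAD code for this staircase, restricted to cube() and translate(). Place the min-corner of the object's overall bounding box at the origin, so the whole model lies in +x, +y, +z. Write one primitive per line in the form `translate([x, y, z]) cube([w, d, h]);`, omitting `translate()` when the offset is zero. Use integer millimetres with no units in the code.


cube([931, 274, 205]);
translate([0, 274, 205]) cube([931, 274, 205]);
translate([0, 548, 410]) cube([931, 274, 205]);
translate([0, 822, 615]) cube([931, 274, 205]);
translate([0, 1096, 820]) cube([931, 274, 205]);
translate([0, 1370, 1025]) cube([931, 274, 205]);
translate([0, 1644, 1230]) cube([931, 274, 205]);
translate([0, 1918, 1435]) cube([931, 274, 205]);


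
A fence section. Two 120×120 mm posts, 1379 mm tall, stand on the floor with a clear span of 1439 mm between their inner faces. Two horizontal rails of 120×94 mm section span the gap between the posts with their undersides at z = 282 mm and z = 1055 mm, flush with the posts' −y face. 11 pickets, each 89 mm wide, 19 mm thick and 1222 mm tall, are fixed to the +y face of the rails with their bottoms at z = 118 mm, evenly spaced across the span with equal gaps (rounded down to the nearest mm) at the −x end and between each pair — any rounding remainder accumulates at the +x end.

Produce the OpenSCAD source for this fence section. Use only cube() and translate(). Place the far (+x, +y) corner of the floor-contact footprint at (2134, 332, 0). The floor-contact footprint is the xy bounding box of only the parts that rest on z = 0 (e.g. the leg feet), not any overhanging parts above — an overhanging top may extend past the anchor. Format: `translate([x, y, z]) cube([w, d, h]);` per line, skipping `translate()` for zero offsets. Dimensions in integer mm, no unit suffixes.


translate([455, 212, 0]) cube([120, 120, 1379]);
translate([2014, 212, 0]) cube([120, 120, 1379]);
translate([575, 212, 282]) cube([1439, 120, 94]);
translate([575, 212, 1055]) cube([1439, 120, 94]);
translate([613, 332, 118]) cube([89, 19, 1222]);
translate([740, 332, 118]) cube([89, 19, 1222]);
translate([867, 332, 118]) cube([89, 19, 1222]);
translate([994, 332, 118]) cube([89, 19, 1222]);
translate([1121, 332, 118]) cube([89, 19, 1222]);
translate([1248, 332, 118]) cube([89, 19, 1222]);
translate([1375, 332, 118]) cube([89, 19, 1222]);
translate([1502, 332, 118]) cube([89, 19, 1222]);
translate([1629, 332, 118]) cube([89, 19, 1222]);
translate([1756, 332, 118]) cube([89, 19, 1222]);
translate([1883, 332, 118]) cube([89, 19, 1222]);


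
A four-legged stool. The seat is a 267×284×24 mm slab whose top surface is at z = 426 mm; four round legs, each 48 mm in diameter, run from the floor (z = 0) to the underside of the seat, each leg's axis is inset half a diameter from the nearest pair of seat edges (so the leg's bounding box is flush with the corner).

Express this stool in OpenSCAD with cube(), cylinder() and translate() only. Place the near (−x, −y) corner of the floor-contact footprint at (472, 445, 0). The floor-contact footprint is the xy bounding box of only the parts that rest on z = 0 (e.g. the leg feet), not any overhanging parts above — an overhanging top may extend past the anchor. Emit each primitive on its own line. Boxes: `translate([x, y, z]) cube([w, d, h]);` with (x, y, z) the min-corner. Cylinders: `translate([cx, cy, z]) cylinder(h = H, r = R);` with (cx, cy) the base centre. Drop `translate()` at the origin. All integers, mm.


// leg_h = 426 - 24 = 402
translate([472, 445, 402]) cube([267, 284, 24]);
translate([496, 469, 0]) cylinder(h = 402, r = 24);
translate([715, 469, 0]) cylinder(h = 402, r = 24);
translate([496, 705, 0]) cylinder(h = 402, r = 24);
translate([715, 705, 0]) cylinder(h = 402, r = 24);


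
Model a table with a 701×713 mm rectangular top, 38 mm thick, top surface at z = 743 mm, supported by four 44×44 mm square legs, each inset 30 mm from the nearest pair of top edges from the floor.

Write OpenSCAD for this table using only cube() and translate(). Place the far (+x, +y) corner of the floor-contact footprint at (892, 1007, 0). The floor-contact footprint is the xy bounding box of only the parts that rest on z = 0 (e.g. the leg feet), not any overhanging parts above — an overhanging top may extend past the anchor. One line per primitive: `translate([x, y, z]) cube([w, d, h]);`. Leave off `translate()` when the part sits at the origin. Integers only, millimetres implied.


translate([221, 324, 705]) cube([701, 713, 38]);
translate([251, 354, 0]) cube([44, 44, 705]);
translate([848, 354, 0]) cube([44, 44, 705]);
translate([251, 963, 0]) cube([44, 44, 705]);
translate([848, 963, 0]) cube([44, 44, 705]);


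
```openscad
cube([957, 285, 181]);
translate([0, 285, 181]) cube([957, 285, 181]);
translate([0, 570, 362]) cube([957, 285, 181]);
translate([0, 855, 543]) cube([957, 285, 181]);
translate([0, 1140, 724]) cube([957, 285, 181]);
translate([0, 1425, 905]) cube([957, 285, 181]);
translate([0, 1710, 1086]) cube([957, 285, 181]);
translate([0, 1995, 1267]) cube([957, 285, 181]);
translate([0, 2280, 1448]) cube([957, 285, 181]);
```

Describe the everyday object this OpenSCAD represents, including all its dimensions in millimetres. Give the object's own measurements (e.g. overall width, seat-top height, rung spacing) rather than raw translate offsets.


A straight staircase of 9 solid steps. Each step is 957 mm wide (x), 285 mm deep (y, the going) and 181 mm tall (the rise). The first step rests on the floor; each subsequent step sits one going further in +y and one rise higher in +z, directly behind and above the previous step with no overlap.


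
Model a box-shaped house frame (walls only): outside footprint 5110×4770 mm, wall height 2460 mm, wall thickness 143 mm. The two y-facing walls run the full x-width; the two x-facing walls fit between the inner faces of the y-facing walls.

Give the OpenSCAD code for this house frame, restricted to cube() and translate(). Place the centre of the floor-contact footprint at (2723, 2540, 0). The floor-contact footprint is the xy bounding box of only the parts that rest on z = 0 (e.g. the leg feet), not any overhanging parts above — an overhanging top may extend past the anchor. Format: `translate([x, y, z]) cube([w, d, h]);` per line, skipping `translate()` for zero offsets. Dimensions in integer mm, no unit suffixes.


translate([168, 155, 0]) cube([5110, 143, 2460]);
translate([168, 4782, 0]) cube([5110, 143, 2460]);
translate([168, 298, 0]) cube([143, 4484, 2460]);
translate([5135, 298, 0]) cube([143, 4484, 2460]);


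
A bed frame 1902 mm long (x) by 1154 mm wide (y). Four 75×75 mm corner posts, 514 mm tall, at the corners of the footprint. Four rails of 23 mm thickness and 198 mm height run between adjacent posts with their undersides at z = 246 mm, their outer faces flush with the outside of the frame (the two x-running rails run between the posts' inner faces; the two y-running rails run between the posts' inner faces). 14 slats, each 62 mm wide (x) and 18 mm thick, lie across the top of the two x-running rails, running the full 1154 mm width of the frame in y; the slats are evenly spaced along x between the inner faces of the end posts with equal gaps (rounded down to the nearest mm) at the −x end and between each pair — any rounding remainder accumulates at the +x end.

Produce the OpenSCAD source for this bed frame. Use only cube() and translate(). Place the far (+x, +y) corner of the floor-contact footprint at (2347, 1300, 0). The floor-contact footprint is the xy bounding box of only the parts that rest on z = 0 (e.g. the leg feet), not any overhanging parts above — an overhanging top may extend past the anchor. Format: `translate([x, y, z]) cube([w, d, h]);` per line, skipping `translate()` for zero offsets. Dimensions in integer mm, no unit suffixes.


translate([445, 146, 0]) cube([75, 75, 514]);
translate([445, 1225, 0]) cube([75, 75, 514]);
translate([2272, 146, 0]) cube([75, 75, 514]);
translate([2272, 1225, 0]) cube([75, 75, 514]);
translate([520, 146, 246]) cube([1752, 23, 198]);
translate([520, 1277, 246]) cube([1752, 23, 198]);
translate([445, 221, 246]) cube([23, 1004, 198]);
translate([2324, 221, 246]) cube([23, 1004, 198]);
translate([578, 146, 444]) cube([62, 1154, 18]);
translate([698, 146, 444]) cube([62, 1154, 18]);
translate([818, 146, 444]) cube([62, 1154, 18]);
translate([938, 146, 444]) cube([62, 1154, 18]);
translate([1058, 146, 444]) cube([62, 1154, 18]);
translate([1178, 146, 444]) cube([62, 1154, 18]);
translate([1298, 146, 444]) cube([62, 1154, 18]);
translate([1418, 146, 444]) cube([62, 1154, 18]);
translate([1538, 146, 444]) cube([62, 1154, 18]);
translate([1658, 146, 444]) cube([62, 1154, 18]);
translate([1778, 146, 444]) cube([62, 1154, 18]);
translate([1898, 146, 444]) cube([62, 1154, 18]);
translate([2018, 146, 444]) cube([62, 1154, 18]);
translate([2138, 146, 444]) cube([62, 1154, 18]);


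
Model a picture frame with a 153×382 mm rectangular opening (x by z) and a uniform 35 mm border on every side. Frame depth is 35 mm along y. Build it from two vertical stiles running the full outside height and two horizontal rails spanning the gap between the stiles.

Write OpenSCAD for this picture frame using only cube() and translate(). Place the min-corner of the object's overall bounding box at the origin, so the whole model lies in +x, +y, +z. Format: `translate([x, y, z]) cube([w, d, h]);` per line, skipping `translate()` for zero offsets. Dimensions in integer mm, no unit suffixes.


cube([35, 35, 452]);
translate([188, 0, 0]) cube([35, 35, 452]);
translate([35, 0, 0]) cube([153, 35, 35]);
translate([35, 0, 417]) cube([153, 35, 35]);


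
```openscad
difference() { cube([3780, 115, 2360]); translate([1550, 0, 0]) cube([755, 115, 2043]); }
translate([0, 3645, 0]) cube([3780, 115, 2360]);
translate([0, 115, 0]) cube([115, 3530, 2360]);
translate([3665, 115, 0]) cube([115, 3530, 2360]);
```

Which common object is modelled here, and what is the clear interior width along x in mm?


A single room. The interior width is 3550 mm.

Four walls enclosing a rectangle with a door in the front wall — a room. Outside width 3780 minus two 115 mm walls gives 3550 mm.


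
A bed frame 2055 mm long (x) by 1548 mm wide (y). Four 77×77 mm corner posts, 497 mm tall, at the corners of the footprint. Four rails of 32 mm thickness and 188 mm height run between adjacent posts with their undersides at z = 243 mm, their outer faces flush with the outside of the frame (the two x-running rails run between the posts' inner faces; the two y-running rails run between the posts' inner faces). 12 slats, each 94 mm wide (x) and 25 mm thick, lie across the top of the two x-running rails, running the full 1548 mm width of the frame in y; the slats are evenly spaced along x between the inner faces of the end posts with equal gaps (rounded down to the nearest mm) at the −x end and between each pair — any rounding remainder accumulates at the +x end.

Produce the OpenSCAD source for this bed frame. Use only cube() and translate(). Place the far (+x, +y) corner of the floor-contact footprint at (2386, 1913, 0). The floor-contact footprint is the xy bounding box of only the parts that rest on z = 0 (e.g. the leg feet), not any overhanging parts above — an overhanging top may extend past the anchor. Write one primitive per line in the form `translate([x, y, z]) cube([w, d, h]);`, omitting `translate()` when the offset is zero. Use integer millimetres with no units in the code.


translate([331, 365, 0]) cube([77, 77, 497]);
translate([331, 1836, 0]) cube([77, 77, 497]);
translate([2309, 365, 0]) cube([77, 77, 497]);
translate([2309, 1836, 0]) cube([77, 77, 497]);
translate([408, 365, 243]) cube([1901, 32, 188]);
translate([408, 1881, 243]) cube([1901, 32, 188]);
translate([331, 442, 243]) cube([32, 1394, 188]);
translate([2354, 442, 243]) cube([32, 1394, 188]);
translate([467, 365, 431]) cube([94, 1548, 25]);
translate([620, 365, 431]) cube([94, 1548, 25]);
translate([773, 365, 431]) cube([94, 1548, 25]);
translate([926, 365, 431]) cube([94, 1548, 25]);
translate([1079, 365, 431]) cube([94, 1548, 25]);
translate([1232, 365, 431]) cube([94, 1548, 25]);
translate([1385, 365, 431]) cube([94, 1548, 25]);
translate([1538, 365, 431]) cube([94, 1548, 25]);
translate([1691, 365, 431]) cube([94, 1548, 25]);
translate([1844, 365, 431]) cube([94, 1548, 25]);
translate([1997, 365, 431]) cube([94, 1548, 25]);
translate([2150, 365, 431]) cube([94, 1548, 25]);


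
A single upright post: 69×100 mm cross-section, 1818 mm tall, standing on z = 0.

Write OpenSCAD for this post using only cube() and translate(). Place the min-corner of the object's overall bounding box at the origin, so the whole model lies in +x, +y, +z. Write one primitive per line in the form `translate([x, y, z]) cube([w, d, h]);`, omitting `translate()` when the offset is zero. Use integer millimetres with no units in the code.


cube([69, 100, 1818]);


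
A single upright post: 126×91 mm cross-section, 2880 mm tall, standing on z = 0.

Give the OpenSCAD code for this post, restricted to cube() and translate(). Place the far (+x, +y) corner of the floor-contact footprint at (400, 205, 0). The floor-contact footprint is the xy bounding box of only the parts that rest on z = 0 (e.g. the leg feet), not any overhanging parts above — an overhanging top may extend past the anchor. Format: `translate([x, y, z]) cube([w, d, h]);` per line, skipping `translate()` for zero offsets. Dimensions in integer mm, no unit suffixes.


translate([274, 114, 0]) cube([126, 91, 2880]);


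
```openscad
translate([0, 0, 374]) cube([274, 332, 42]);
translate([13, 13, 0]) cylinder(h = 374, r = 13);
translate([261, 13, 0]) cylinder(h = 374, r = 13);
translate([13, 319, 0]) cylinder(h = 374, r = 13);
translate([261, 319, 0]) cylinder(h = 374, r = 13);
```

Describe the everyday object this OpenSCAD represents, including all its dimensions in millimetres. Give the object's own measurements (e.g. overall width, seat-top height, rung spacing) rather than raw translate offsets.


A simple wooden stool: a rectangular seat 274 mm (x) by 332 mm (y), 42 mm thick, top face at z = 416 mm, on four round legs, each 26 mm in diameter. The legs rest on z = 0, each leg's axis is inset half a diameter from the nearest pair of seat edges (so the leg's bounding box is flush with the corner).


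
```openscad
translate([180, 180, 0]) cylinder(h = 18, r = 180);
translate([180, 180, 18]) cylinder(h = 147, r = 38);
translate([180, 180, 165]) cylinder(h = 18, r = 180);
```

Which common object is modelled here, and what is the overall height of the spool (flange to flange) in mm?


A spool. The overall height is 183 mm.

Three coaxial cylinders, large–small–large — a spool. Two 18 mm flanges and a 147 mm core give 18 + 147 + 18 = 183 mm.


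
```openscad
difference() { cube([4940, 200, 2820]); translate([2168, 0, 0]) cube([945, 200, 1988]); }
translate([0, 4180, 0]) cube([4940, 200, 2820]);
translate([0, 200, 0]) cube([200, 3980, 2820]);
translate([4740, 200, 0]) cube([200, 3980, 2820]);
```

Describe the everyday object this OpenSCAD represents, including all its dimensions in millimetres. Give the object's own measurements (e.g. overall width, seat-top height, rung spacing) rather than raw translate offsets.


A single room: four walls, each 2820 mm tall and 200 mm thick, enclosing an outside footprint 4940×4380 mm (x × y), no floor or roof. The front and back walls (−y and +y sides) run the full x-width; the side walls fit between their inner faces. A door opening 945 mm wide and 1988 mm tall is cut through the front wall from the floor up, its −x edge 2168 mm from the wall's −x end.


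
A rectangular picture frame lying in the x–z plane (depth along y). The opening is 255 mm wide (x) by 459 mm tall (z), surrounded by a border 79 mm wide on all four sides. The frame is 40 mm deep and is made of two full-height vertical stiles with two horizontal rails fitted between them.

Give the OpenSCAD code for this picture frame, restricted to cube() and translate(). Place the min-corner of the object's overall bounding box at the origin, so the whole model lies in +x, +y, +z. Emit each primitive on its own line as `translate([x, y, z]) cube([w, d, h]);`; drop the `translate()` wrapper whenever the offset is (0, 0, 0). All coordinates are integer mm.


cube([79, 40, 617]);
translate([334, 0, 0]) cube([79, 40, 617]);
translate([79, 0, 0]) cube([255, 40, 79]);
translate([79, 0, 538]) cube([255, 40, 79]);


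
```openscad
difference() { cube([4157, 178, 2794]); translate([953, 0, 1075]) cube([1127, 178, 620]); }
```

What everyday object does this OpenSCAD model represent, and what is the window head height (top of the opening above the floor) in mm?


A wall with a window opening. The window head height is 1695 mm.

A wall with a rectangular opening subtracted — a window. Sill at z = 1075, opening 620 mm tall, so the head is at 1075 + 620 = 1695 mm.


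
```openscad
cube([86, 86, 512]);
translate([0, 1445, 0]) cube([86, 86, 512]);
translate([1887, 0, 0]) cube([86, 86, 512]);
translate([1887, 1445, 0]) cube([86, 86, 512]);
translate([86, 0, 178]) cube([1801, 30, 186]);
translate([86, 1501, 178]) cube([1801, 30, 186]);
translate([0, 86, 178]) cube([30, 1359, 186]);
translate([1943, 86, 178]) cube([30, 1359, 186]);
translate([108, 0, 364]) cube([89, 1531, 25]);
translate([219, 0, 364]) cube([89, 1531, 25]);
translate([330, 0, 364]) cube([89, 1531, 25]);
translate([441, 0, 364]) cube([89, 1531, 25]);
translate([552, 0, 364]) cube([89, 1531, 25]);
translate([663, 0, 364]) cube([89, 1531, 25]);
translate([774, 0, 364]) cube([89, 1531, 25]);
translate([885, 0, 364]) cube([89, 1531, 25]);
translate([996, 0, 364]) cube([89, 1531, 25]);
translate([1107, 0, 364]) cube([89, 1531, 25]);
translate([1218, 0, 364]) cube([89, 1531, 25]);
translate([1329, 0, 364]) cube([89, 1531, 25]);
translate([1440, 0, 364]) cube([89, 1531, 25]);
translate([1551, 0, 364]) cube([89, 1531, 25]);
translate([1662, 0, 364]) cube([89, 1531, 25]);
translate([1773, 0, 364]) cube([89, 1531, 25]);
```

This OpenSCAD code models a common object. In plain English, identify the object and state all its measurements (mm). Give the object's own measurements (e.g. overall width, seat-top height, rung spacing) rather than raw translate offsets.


A bed frame 1973 mm long (x) by 1531 mm wide (y). Four 86×86 mm corner posts, 512 mm tall, at the corners of the footprint. Four rails of 30 mm thickness and 186 mm height run between adjacent posts with their undersides at z = 178 mm, their outer faces flush with the outside of the frame (the two x-running rails run between the posts' inner faces; the two y-running rails run between the posts' inner faces). 16 slats, each 89 mm wide (x) and 25 mm thick, lie across the top of the two x-running rails, running the full 1531 mm width of the frame in y; along x they sit between the end posts with a 22 mm gap after the −x posts and between neighbouring slats, leaving 25 mm before the +x posts.


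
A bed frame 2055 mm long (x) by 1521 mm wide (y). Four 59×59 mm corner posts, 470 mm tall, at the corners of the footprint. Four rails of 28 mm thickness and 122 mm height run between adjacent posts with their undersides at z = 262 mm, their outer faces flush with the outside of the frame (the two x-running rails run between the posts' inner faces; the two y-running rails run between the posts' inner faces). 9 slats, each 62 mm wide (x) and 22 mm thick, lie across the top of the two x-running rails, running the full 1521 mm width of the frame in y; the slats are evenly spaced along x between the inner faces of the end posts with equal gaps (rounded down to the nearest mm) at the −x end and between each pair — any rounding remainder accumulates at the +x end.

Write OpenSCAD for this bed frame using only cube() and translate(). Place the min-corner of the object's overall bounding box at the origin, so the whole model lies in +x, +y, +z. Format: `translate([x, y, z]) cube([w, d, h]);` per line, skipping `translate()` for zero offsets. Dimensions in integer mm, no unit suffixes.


cube([59, 59, 470]);
translate([0, 1462, 0]) cube([59, 59, 470]);
translate([1996, 0, 0]) cube([59, 59, 470]);
translate([1996, 1462, 0]) cube([59, 59, 470]);
translate([59, 0, 262]) cube([1937, 28, 122]);
translate([59, 1493, 262]) cube([1937, 28, 122]);
translate([0, 59, 262]) cube([28, 1403, 122]);
translate([2027, 59, 262]) cube([28, 1403, 122]);
translate([196, 0, 384]) cube([62, 1521, 22]);
translate([395, 0, 384]) cube([62, 1521, 22]);
translate([594, 0, 384]) cube([62, 1521, 22]);
translate([793, 0, 384]) cube([62, 1521, 22]);
translate([992, 0, 384]) cube([62, 1521, 22]);
translate([1191, 0, 384]) cube([62, 1521, 22]);
translate([1390, 0, 384]) cube([62, 1521, 22]);
translate([1589, 0, 384]) cube([62, 1521, 22]);
translate([1788, 0, 384]) cube([62, 1521, 22]);


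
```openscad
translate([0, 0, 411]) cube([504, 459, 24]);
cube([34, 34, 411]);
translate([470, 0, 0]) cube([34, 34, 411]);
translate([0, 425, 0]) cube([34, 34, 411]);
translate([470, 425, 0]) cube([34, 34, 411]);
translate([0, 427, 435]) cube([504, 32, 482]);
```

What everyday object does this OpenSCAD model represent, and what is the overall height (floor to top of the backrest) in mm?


A chair. The overall height is 917 mm.

A slab on four corner posts with a tall panel at the back — a chair. The seat slab sits at z = 411 with thickness 24, and the 482 mm backrest starts at the seat top, so the overall height is 411 + 24 + 482 = 917 mm.


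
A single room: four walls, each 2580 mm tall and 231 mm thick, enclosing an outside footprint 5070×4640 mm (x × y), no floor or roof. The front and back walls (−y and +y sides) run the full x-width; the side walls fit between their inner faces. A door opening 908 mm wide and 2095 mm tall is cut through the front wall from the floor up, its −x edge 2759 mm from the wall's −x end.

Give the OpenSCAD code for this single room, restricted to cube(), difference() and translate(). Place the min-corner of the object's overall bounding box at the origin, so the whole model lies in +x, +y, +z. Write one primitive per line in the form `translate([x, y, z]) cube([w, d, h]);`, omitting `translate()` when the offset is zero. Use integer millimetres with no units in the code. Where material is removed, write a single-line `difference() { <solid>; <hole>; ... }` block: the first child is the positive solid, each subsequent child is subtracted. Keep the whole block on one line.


difference() { cube([5070, 231, 2580]); translate([2759, 0, 0]) cube([908, 231, 2095]); }
translate([0, 4409, 0]) cube([5070, 231, 2580]);
translate([0, 231, 0]) cube([231, 4178, 2580]);
translate([4839, 231, 0]) cube([231, 4178, 2580]);


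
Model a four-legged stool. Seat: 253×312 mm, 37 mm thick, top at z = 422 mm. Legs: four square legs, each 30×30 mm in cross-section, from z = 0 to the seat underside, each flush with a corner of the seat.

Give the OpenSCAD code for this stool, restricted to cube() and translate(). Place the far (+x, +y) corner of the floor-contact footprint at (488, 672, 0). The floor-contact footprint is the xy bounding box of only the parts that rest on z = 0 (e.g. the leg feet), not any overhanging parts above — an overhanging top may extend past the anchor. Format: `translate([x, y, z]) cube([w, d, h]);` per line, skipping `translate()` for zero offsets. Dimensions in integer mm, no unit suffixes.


translate([235, 360, 385]) cube([253, 312, 37]);
translate([235, 360, 0]) cube([30, 30, 385]);
translate([458, 360, 0]) cube([30, 30, 385]);
translate([235, 642, 0]) cube([30, 30, 385]);
translate([458, 642, 0]) cube([30, 30, 385]);


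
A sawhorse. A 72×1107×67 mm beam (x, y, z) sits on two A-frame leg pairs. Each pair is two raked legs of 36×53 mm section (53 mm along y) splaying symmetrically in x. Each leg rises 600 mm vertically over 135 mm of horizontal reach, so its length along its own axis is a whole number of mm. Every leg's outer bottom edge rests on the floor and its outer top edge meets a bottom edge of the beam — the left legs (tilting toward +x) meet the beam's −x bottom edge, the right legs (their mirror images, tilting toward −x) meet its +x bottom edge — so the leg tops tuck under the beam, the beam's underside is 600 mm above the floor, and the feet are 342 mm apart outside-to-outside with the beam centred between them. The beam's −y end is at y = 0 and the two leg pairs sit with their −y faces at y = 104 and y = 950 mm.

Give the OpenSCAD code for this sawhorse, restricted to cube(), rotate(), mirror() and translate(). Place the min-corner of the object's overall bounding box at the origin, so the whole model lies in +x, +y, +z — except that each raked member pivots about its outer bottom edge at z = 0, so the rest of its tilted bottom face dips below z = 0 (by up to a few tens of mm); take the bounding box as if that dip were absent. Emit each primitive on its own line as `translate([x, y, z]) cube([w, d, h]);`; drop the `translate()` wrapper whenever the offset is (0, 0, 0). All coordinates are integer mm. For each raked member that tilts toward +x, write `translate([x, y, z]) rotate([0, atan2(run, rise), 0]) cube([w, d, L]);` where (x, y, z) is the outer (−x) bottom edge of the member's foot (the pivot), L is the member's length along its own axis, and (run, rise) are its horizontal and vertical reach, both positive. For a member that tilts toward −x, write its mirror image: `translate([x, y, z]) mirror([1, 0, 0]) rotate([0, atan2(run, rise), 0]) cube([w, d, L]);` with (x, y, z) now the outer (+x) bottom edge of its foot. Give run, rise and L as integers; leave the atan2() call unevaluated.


// leg length = √(135² + 600²) = 615
// right-leg outer foot x = 2·135 + 72 = 342
// beam min-corner = (135, 0, 600)
translate([135, 0, 600]) cube([72, 1107, 67]);
translate([0, 104, 0]) rotate([0, atan2(135, 600), 0]) cube([36, 53, 615]);
translate([342, 104, 0]) mirror([1, 0, 0]) rotate([0, atan2(135, 600), 0]) cube([36, 53, 615]);
translate([0, 950, 0]) rotate([0, atan2(135, 600), 0]) cube([36, 53, 615]);
translate([342, 950, 0]) mirror([1, 0, 0]) rotate([0, atan2(135, 600), 0]) cube([36, 53, 615]);


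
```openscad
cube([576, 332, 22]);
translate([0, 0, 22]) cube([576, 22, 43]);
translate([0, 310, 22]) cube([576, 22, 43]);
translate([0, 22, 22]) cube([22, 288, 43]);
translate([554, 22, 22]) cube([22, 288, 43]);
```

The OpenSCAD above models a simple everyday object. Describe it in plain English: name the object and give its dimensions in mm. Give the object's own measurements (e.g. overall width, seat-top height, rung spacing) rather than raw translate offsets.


An open-topped rectangular box: outside dimensions 576×332×65 mm, with a uniform wall and base thickness of 22 mm. The base is a full 576×332 slab on the floor; four walls sit on top of the base. The front and back walls (the −y and +y sides) span the full width; the two side walls fit between them.
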